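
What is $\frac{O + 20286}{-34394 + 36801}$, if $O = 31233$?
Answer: $\frac{51519}{2407} \approx 21.404$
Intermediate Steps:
$\frac{O + 20286}{-34394 + 36801} = \frac{31233 + 20286}{-34394 + 36801} = \frac{51519}{2407}$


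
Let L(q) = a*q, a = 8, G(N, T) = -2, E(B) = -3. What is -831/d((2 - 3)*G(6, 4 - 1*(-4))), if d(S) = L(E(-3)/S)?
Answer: 277/4 ≈ 69.250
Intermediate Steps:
L(q) = 8*q
d(S) = -24/S (d(S) = 8*(-3/S) = -24/S)
-831/d((2 - 3)*G(6, 4 - 1*(-4))) = -831/((-24*(-1/(2*(2 - 3))))) = -831/((-24/((-1*(-2))))) = -831/((-24/2)) = -831/((-24*½)) = -831/(-12) = -831*(-1/12) = 277/4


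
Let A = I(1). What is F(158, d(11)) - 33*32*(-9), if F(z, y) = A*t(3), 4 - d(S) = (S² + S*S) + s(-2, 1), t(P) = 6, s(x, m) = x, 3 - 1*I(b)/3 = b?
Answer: 9540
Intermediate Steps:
I(b) = 9 - 3*b
A = 6 (A = 9 - 3*1 = 9 - 3 = 6)
d(S) = 6 - 2*S² (d(S) = 4 - ((S² + S*S) - 2) = 4 - ((S² + S²) - 2) = 4 - (2*S² - 2) = 4 - (-2 + 2*S²) = 4 + (2 - 2*S²) = 6 - 2*S²)
F(z, y) = 36 (F(z, y) = 6*6 = 36)
F(158, d(11)) - 33*32*(-9) = 36 - 33*32*(-9) = 36 - 1056*(-9) = 36 - 1*(-9504) = 36 + 9504 = 9540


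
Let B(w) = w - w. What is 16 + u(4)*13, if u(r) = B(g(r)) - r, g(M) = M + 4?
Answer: -36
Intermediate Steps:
g(M) = 4 + M
B(w) = 0
u(r) = -r (u(r) = 0 - r = -r)
16 + u(4)*13 = 16 - 1*4*13 = 16 - 4*13 = 16 - 52 = -36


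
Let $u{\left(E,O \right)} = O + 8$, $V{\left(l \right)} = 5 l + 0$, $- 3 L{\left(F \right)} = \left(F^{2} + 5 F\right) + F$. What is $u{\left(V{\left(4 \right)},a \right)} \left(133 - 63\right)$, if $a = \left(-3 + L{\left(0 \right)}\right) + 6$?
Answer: $770$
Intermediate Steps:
$L{\left(F \right)} = - 2 F - \frac{F^{2}}{3}$ ($L{\left(F \right)} = - \frac{\left(F^{2} + 5 F\right) + F}{3} = - \frac{F^{2} + 6 F}{3} = - 2 F - \frac{F^{2}}{3}$)
$a = 3$ ($a = \left(-3 - 0 \left(6 + 0\right)\right) + 6 = \left(-3 - 0 \cdot 6\right) + 6 = \left(-3 + 0\right) + 6 = -3 + 6 = 3$)
$V{\left(l \right)} = 5 l$
$u{\left(E,O \right)} = 8 + O$
$u{\left(V{\left(4 \right)},a \right)} \left(133 - 63\right) = \left(8 + 3\right) \left(133 - 63\right) = 11 \cdot 70 = 770$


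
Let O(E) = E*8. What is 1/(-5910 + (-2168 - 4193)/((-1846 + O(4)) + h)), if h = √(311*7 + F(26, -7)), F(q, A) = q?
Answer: -19422863776/114720970751341 - 6361*√2203/114720970751341 ≈ -0.00016931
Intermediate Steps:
O(E) = 8*E
h = √2203 (h = √(311*7 + 26) = √(2177 + 26) = √2203 ≈ 46.936)
1/(-5910 + (-2168 - 4193)/((-1846 + O(4)) + h)) = 1/(-5910 + (-2168 - 4193)/((-1846 + 8*4) + √2203)) = 1/(-5910 - 6361/((-1846 + 32) + √2203)) = 1/(-5910 - 6361/(-1814 + √2203))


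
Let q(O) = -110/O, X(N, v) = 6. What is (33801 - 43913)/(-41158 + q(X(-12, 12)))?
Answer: 30336/123529 ≈ 0.24558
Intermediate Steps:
(33801 - 43913)/(-41158 + q(X(-12, 12))) = (33801 - 43913)/(-41158 - 110/6) = -10112/(-41158 - 110*1/6) = -10112/(-41158 - 55/3) = -10112/(-123529/3) = -10112*(-3/123529) = 30336/123529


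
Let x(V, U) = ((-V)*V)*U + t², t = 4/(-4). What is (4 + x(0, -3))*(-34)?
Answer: -170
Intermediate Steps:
t = -1 (t = 4*(-¼) = -1)
x(V, U) = 1 - U*V² (x(V, U) = ((-V)*V)*U + (-1)² = (-V²)*U + 1 = -U*V² + 1 = 1 - U*V²)
(4 + x(0, -3))*(-34) = (4 + (1 - 1*(-3)*0²))*(-34) = (4 + (1 - 1*(-3)*0))*(-34) = (4 + (1 + 0))*(-34) = (4 + 1)*(-34) = 5*(-34) = -170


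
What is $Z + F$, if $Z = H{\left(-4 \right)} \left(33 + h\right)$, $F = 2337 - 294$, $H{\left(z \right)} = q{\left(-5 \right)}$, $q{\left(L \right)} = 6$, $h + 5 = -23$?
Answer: $2073$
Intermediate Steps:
$h = -28$ ($h = -5 - 23 = -28$)
$H{\left(z \right)} = 6$
$F = 2043$
$Z = 30$ ($Z = 6 \left(33 - 28\right) = 6 \cdot 5 = 30$)
$Z + F = 30 + 2043 = 2073$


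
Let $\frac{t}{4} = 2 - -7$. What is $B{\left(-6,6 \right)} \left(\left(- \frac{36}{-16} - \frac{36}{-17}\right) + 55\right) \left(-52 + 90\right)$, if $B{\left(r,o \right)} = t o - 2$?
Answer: $\frac{8207221}{17} \approx 4.8278 \cdot 10^{5}$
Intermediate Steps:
$t = 36$ ($t = 4 \left(2 - -7\right) = 4 \left(2 + 7\right) = 4 \cdot 9 = 36$)
$B{\left(r,o \right)} = -2 + 36 o$ ($B{\left(r,o \right)} = 36 o - 2 = -2 + 36 o$)
$B{\left(-6,6 \right)} \left(\left(- \frac{36}{-16} - \frac{36}{-17}\right) + 55\right) \left(-52 + 90\right) = \left(-2 + 36 \cdot 6\right) \left(\left(- \frac{36}{-16} - \frac{36}{-17}\right) + 55\right) \left(-52 + 90\right) = \left(-2 + 216\right) \left(\left(\left(-36\right) \left(- \frac{1}{16}\right) - - \frac{36}{17}\right) + 55\right) 38 = 214 \left(\left(\frac{9}{4} + \frac{36}{17}\right) + 55\right) 38 = 214 \left(\frac{297}{68} + 55\right) 38 = 214 \cdot \frac{4037}{68} \cdot 38 = 214 \cdot \frac{76703}{34} = \frac{8207221}{17}$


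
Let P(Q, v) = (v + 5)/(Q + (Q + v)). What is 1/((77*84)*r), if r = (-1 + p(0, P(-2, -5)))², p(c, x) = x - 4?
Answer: 1/161700 ≈ 6.1843e-6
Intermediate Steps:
P(Q, v) = (5 + v)/(v + 2*Q)
p(c, x) = -4 + x
r = 25 (r = (-1 + (-4 + (5 - 5)/(-5 + 2*(-2))))² = (-1 + (-4 + 0/(-5 - 4)))² = (-1 + (-4 + 0/(-9)))² = (-1 + (-4 - ⅑*0))² = (-1 + (-4 + 0))² = (-1 - 4)² = (-5)² = 25)
1/((77*84)*r) = 1/((77*84)*25) = 1/(6468*25) = 1/161700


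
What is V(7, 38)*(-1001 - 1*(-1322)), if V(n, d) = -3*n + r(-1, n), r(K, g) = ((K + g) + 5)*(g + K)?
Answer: 14445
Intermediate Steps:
r(K, g) = (K + g)*(5 + K + g) (r(K, g) = (5 + K + g)*(K + g) = (K + g)*(5 + K + g))
V(n, d) = -4 + n**2 (V(n, d) = -3*n + ((-1)**2 + n**2 + 5*(-1) + 5*n + 2*(-1)*n) = -3*n + (1 + n**2 - 5 + 5*n - 2*n) = -3*n + (-4 + n**2 + 3*n) = -4 + n**2)
V(7, 38)*(-1001 - 1*(-1322)) = (-4 + 7**2)*(-1001 - 1*(-1322)) = (-4 + 49)*(-1001 + 1322) = 45*321 = 14445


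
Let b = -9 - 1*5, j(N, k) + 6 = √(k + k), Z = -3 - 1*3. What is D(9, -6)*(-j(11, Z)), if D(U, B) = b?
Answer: -84 + 28*I*√3 ≈ -84.0 + 48.497*I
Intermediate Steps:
Z = -6 (Z = -3 - 3 = -6)
j(N, k) = -6 + √2*√k (j(N, k) = -6 + √(k + k) = -6 + √(2*k) = -6 + √2*√k)
b = -14 (b = -9 - 5 = -14)
D(U, B) = -14
D(9, -6)*(-j(11, Z)) = -(-14)*(-6 + √2*√(-6)) = -(-14)*(-6 + √2*(I*√6)) = -(-14)*(-6 + 2*I*√3) = -14*(6 - 2*I*√3) = -84 + 28*I*√3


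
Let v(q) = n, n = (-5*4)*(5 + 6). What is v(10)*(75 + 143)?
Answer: -47960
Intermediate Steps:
n = -220 (n = -20*11 = -220)
v(q) = -220
v(10)*(75 + 143) = -220*(75 + 143) = -220*218 = -47960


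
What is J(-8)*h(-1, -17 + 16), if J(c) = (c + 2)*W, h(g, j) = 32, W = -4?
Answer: 768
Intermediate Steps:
J(c) = -8 - 4*c (J(c) = (c + 2)*(-4) = (2 + c)*(-4) = -8 - 4*c)
J(-8)*h(-1, -17 + 16) = (-8 - 4*(-8))*32 = (-8 + 32)*32 = 24*32 = 768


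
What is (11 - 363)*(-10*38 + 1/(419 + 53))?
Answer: 7891796/59 ≈ 1.3376e+5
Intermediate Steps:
(11 - 363)*(-10*38 + 1/(419 + 53)) = -352*(-380 + 1/472) = -352*(-179359/472) = 7891796/59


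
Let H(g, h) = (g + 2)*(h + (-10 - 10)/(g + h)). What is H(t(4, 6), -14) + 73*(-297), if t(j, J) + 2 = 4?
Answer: -65191/3 ≈ -21730.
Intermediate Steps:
t(j, J) = 2 (t(j, J) = -2 + 4 = 2)
H(g, h) = (2 + g)*(h - 20/(g + h))
H(t(4, 6), -14) + 73*(-297) = (-40 - 20*2 + 2*(-14)² + 2*(-14)² - 14*2² + 2*2*(-14))/(2 - 14) + 73*(-297) = (-40 - 40 + 2*196 + 2*196 - 14*4 - 56)/(-12) - 21681 = -(-40 - 40 + 392 + 392 - 56 - 56)/12 - 21681 = -1/12*592 - 21681 = -148/3 - 21681 = -65191/3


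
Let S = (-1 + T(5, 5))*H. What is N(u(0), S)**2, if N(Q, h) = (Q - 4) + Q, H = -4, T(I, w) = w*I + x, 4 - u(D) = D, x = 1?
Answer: 16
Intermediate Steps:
u(D) = 4 - D
T(I, w) = 1 + I*w (T(I, w) = w*I + 1 = I*w + 1 = 1 + I*w)
S = -100 (S = (-1 + (1 + 5*5))*(-4) = (-1 + (1 + 25))*(-4) = (-1 + 26)*(-4) = 25*(-4) = -100)
N(Q, h) = -4 + 2*Q (N(Q, h) = (-4 + Q) + Q = -4 + 2*Q)
N(u(0), S)**2 = (-4 + 2*(4 - 1*0))**2 = (-4 + 2*(4 + 0))**2 = (-4 + 2*4)**2 = (-4 + 8)**2 = 4**2 = 16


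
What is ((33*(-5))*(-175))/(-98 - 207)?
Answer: -5775/61 ≈ -94.672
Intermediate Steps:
((33*(-5))*(-175))/(-98 - 207) = -165*(-175)/(-305) = 28875*(-1/305) = -5775/61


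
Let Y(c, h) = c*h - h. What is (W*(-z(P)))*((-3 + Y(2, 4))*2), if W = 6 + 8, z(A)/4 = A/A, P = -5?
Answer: -112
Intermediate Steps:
z(A) = 4 (z(A) = 4*(A/A) = 4*1 = 4)
Y(c, h) = -h + c*h
W = 14
(W*(-z(P)))*((-3 + Y(2, 4))*2) = (14*(-1*4))*((-3 + 4*(-1 + 2))*2) = (14*(-4))*((-3 + 4*1)*2) = -56*(-3 + 4)*2 = -56*2 = -112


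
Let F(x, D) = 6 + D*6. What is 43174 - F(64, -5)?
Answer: 43198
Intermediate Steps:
F(x, D) = 6 + 6*D
43174 - F(64, -5) = 43174 - (6 + 6*(-5)) = 43174 - (6 - 30) = 43174 - 1*(-24) = 43174 + 24 = 43198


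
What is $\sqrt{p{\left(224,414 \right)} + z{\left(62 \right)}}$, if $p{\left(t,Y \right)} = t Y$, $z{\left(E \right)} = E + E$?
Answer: $2 \sqrt{23215} \approx 304.73$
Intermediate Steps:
$z{\left(E \right)} = 2 E$
$p{\left(t,Y \right)} = Y t$
$\sqrt{p{\left(224,414 \right)} + z{\left(62 \right)}} = \sqrt{414 \cdot 224 + 2 \cdot 62} = \sqrt{92736 + 124} = \sqrt{92860} = 2 \sqrt{23215}$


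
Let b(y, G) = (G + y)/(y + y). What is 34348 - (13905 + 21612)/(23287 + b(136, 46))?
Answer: 108779510492/3167123 ≈ 34347.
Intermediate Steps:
b(y, G) = (G + y)/(2*y) (b(y, G) = (G + y)/((2*y)) = (G + y)*(1/(2*y)) = (G + y)/(2*y))
34348 - (13905 + 21612)/(23287 + b(136, 46)) = 34348 - (13905 + 21612)/(23287 + (1/2)*(46 + 136)/136) = 34348 - 35517/(23287 + (1/2)*(1/136)*182) = 34348 - 35517/(23287 + 91/136) = 34348 - 35517/3167123/136 = 34348 - 35517*136/3167123 = 34348 - 1*4830312/3167123 = 34348 - 4830312/3167123 = 108779510492/3167123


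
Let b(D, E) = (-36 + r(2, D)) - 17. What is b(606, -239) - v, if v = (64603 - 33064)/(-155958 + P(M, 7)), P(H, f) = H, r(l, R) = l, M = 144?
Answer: -2638325/51938 ≈ -50.798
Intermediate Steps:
v = -10513/51938 (v = (64603 - 33064)/(-155958 + 144) = 31539/(-155814) = 31539*(-1/155814) = -10513/51938 ≈ -0.20241)
b(D, E) = -51 (b(D, E) = (-36 + 2) - 17 = -34 - 17 = -51)
b(606, -239) - v = -51 - 1*(-10513/51938) = -51 + 10513/51938 = -2638325/51938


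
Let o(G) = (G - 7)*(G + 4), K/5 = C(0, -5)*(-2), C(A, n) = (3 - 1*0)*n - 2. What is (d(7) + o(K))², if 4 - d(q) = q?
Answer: 804232881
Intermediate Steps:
d(q) = 4 - q
C(A, n) = -2 + 3*n (C(A, n) = (3 + 0)*n - 2 = 3*n - 2 = -2 + 3*n)
K = 170 (K = 5*((-2 + 3*(-5))*(-2)) = 5*((-2 - 15)*(-2)) = 5*(-17*(-2)) = 5*34 = 170)
o(G) = (-7 + G)*(4 + G)
(d(7) + o(K))² = ((4 - 1*7) + (-28 + 170² - 3*170))² = ((4 - 7) + (-28 + 28900 - 510))² = (-3 + 28362)² = 28359² = 804232881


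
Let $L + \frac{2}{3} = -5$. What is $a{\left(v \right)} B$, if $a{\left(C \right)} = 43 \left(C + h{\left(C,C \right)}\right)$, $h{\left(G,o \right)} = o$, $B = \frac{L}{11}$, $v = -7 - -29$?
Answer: $- \frac{2924}{3} \approx -974.67$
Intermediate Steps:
$L = - \frac{17}{3}$ ($L = - \frac{2}{3} - 5 = - \frac{17}{3} \approx -5.6667$)
$v = 22$ ($v = -7 + 29 = 22$)
$B = - \frac{17}{33}$ ($B = - \frac{17}{3 \cdot 11} = \left(- \frac{17}{3}\right) \frac{1}{11} = - \frac{17}{33} \approx -0.51515$)
$a{\left(C \right)} = 86 C$ ($a{\left(C \right)} = 43 \left(C + C\right) = 43 \cdot 2 C = 86 C$)
$a{\left(v \right)} B = 86 \cdot 22 \left(- \frac{17}{33}\right) = 1892 \left(- \frac{17}{33}\right) = - \frac{2924}{3}$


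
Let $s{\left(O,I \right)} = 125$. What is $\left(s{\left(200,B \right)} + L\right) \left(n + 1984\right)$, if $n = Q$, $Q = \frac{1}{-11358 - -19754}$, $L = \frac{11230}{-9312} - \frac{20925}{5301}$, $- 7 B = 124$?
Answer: $\frac{58868826653825}{247581248} \approx 2.3778 \cdot 10^{5}$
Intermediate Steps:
$B = - \frac{124}{7}$ ($B = \left(- \frac{1}{7}\right) 124 = - \frac{124}{7} \approx -17.714$)
$L = - \frac{455885}{88464}$ ($L = 11230 \left(- \frac{1}{9312}\right) - \frac{75}{19} = - \frac{5615}{4656} - \frac{75}{19} = - \frac{455885}{88464} \approx -5.1533$)
$Q = \frac{1}{8396}$ ($Q = \frac{1}{-11358 + 19754} = \frac{1}{8396} \approx 0.0001191$)
$n = \frac{1}{8396} \approx 0.0001191$
$\left(s{\left(200,B \right)} + L\right) \left(n + 1984\right) = \left(125 - \frac{455885}{88464}\right) \left(\frac{1}{8396} + 1984\right) = \frac{10602115}{88464} \cdot \frac{16657665}{8396} = \frac{58868826653825}{247581248}$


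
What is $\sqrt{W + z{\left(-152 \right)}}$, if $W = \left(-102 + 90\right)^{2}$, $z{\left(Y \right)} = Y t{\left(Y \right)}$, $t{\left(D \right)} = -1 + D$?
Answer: $30 \sqrt{26} \approx 152.97$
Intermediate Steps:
$z{\left(Y \right)} = Y \left(-1 + Y\right)$
$W = 144$ ($W = \left(-12\right)^{2} = 144$)
$\sqrt{W + z{\left(-152 \right)}} = \sqrt{144 - 152 \left(-1 - 152\right)} = \sqrt{144 - -23256} = \sqrt{144 + 23256} = \sqrt{23400} = 30 \sqrt{26}$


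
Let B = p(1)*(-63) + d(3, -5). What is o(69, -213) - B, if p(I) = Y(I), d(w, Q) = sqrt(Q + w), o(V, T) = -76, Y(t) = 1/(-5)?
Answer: -443/5 - I*sqrt(2) ≈ -88.6 - 1.4142*I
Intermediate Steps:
Y(t) = -1/5
p(I) = -1/5
B = 63/5 + I*sqrt(2) (B = -1/5*(-63) + sqrt(-5 + 3) = 63/5 + sqrt(-2) = 63/5 + I*sqrt(2) ≈ 12.6 + 1.4142*I)
o(69, -213) - B = -76 - (63/5 + I*sqrt(2)) = -76 + (-63/5 - I*sqrt(2)) = -443/5 - I*sqrt(2)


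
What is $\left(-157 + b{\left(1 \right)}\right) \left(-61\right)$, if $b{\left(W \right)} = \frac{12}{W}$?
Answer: $8845$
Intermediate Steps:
$\left(-157 + b{\left(1 \right)}\right) \left(-61\right) = \left(-157 + \frac{12}{1}\right) \left(-61\right) = \left(-157 + 12 \cdot 1\right) \left(-61\right) = \left(-157 + 12\right) \left(-61\right) = \left(-145\right) \left(-61\right) = 8845$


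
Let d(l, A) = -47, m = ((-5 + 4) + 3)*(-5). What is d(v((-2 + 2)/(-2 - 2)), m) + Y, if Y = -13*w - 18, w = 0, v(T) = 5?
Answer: -65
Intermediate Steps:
m = -10 (m = (-1 + 3)*(-5) = 2*(-5) = -10)
Y = -18 (Y = -13*0 - 18 = 0 - 18 = -18)
d(v((-2 + 2)/(-2 - 2)), m) + Y = -47 - 18 = -65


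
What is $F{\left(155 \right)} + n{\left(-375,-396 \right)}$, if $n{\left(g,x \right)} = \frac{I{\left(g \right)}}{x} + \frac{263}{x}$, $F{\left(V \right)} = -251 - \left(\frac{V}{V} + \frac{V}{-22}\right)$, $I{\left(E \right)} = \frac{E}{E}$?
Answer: $- \frac{16211}{66} \approx -245.62$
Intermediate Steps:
$I{\left(E \right)} = 1$
$F{\left(V \right)} = -252 + \frac{V}{22}$ ($F{\left(V \right)} = -251 - \left(1 + V \left(- \frac{1}{22}\right)\right) = -251 - \left(1 - \frac{V}{22}\right) = -251 + \left(-1 + \frac{V}{22}\right) = -252 + \frac{V}{22}$)
$n{\left(g,x \right)} = \frac{264}{x}$ ($n{\left(g,x \right)} = 1 \frac{1}{x} + \frac{263}{x} = \frac{1}{x} + \frac{263}{x} = \frac{264}{x}$)
$F{\left(155 \right)} + n{\left(-375,-396 \right)} = \left(-252 + \frac{1}{22} \cdot 155\right) + \frac{264}{-396} = \left(-252 + \frac{155}{22}\right) + 264 \left(- \frac{1}{396}\right) = - \frac{5389}{22} - \frac{2}{3} = - \frac{16211}{66}$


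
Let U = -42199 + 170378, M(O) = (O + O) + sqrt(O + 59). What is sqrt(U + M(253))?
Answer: sqrt(128685 + 2*sqrt(78)) ≈ 358.75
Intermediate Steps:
M(O) = sqrt(59 + O) + 2*O (M(O) = 2*O + sqrt(59 + O) = sqrt(59 + O) + 2*O)
U = 128179
sqrt(U + M(253)) = sqrt(128179 + (sqrt(59 + 253) + 2*253)) = sqrt(128179 + (sqrt(312) + 506)) = sqrt(128179 + (2*sqrt(78) + 506)) = sqrt(128179 + (506 + 2*sqrt(78))) = sqrt(128685 + 2*sqrt(78))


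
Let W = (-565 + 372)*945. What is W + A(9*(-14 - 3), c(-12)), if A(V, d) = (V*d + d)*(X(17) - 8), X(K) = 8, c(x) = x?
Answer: -182385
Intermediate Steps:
W = -182385 (W = -193*945 = -182385)
A(V, d) = 0 (A(V, d) = (V*d + d)*(8 - 8) = (d + V*d)*0 = 0)
W + A(9*(-14 - 3), c(-12)) = -182385 + 0 = -182385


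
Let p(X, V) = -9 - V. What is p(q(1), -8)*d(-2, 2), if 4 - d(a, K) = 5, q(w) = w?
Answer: 1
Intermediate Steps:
d(a, K) = -1 (d(a, K) = 4 - 1*5 = 4 - 5 = -1)
p(q(1), -8)*d(-2, 2) = (-9 - 1*(-8))*(-1) = (-9 + 8)*(-1) = -1*(-1) = 1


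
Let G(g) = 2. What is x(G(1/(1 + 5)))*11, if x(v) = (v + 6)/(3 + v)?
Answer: 88/5 ≈ 17.600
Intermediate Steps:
x(v) = (6 + v)/(3 + v)
x(G(1/(1 + 5)))*11 = ((6 + 2)/(3 + 2))*11 = (8/5)*11 = 88/5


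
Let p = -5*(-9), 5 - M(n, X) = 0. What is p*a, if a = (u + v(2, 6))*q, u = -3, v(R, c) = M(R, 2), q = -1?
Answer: -90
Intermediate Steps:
M(n, X) = 5 (M(n, X) = 5 - 1*0 = 5 + 0 = 5)
v(R, c) = 5
p = 45
a = -2 (a = (-3 + 5)*(-1) = 2*(-1) = -2)
p*a = 45*(-2) = -90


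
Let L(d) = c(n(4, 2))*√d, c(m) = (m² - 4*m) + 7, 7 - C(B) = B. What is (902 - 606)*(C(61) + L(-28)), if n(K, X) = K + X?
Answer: -15984 + 11248*I*√7 ≈ -15984.0 + 29759.0*I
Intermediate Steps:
C(B) = 7 - B
c(m) = 7 + m² - 4*m
L(d) = 19*√d (L(d) = (7 + (4 + 2)² - 4*(4 + 2))*√d = (7 + 6² - 4*6)*√d = (7 + 36 - 24)*√d = 19*√d)
(902 - 606)*(C(61) + L(-28)) = (902 - 606)*((7 - 1*61) + 19*√(-28)) = 296*((7 - 61) + 19*(2*I*√7)) = 296*(-54 + 38*I*√7) = -15984 + 11248*I*√7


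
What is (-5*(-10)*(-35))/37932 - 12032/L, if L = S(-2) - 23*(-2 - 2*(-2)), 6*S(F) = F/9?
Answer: 6160282999/23574738 ≈ 261.31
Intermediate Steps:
S(F) = F/54 (S(F) = (F/9)/6 = F/54)
L = -1243/27 (L = (1/54)*(-2) - 23*(-2 - 2*(-2)) = -1/27 - 23*(-2 + 4) = -1/27 - 23*2 = -1/27 - 46 = -1243/27 ≈ -46.037)
(-5*(-10)*(-35))/37932 - 12032/L = (-5*(-10)*(-35))/37932 - 12032/(-1243/27) = (50*(-35))*(1/37932) - 12032*(-27/1243) = -1750*1/37932 + 324864/1243 = -875/18966 + 324864/1243 = 6160282999/23574738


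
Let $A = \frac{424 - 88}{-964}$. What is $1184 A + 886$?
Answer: $\frac{114070}{241} \approx 473.32$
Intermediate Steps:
$A = - \frac{84}{241}$ ($A = \left(424 - 88\right) \left(- \frac{1}{964}\right) = 336 \left(- \frac{1}{964}\right) = - \frac{84}{241} \approx -0.34855$)
$1184 A + 886 = 1184 \left(- \frac{84}{241}\right) + 886 = - \frac{99456}{241} + 886 = \frac{114070}{241}$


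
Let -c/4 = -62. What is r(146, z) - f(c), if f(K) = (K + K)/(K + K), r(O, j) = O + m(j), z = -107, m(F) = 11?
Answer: 156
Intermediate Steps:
c = 248 (c = -4*(-62) = 248)
r(O, j) = 11 + O (r(O, j) = O + 11 = 11 + O)
f(K) = 1 (f(K) = (2*K)/((2*K)) = (2*K)*(1/(2*K)) = 1)
r(146, z) - f(c) = (11 + 146) - 1*1 = 157 - 1 = 156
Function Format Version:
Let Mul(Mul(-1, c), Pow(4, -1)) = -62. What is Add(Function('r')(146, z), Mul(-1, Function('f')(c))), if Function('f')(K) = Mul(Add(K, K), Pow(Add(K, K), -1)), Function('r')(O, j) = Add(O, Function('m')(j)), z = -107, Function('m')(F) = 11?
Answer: 156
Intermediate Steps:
c = 248 (c = Mul(-4, -62) = 248)
Function('r')(O, j) = Add(11, O) (Function('r')(O, j) = Add(O, 11) = Add(11, O))
Function('f')(K) = 1 (Function('f')(K) = Mul(Mul(2, K), Pow(Mul(2, K), -1)) = Mul(Mul(2, K), Mul(Rational(1, 2), Pow(K, -1))) = 1)
Add(Function('r')(146, z), Mul(-1, Function('f')(c))) = Add(Add(11, 146), Mul(-1, 1)) = Add(157, -1) = 156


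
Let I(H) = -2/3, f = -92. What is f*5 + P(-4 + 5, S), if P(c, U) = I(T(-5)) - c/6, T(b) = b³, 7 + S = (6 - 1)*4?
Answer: -2765/6 ≈ -460.83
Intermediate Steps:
S = 13 (S = -7 + (6 - 1)*4 = -7 + 5*4 = -7 + 20 = 13)
I(H) = -⅔ (I(H) = -2*⅓ = -⅔)
P(c, U) = -⅔ - c/6
f*5 + P(-4 + 5, S) = -92*5 + (-⅔ - (-4 + 5)/6) = -460 + (-⅔ - ⅙*1) = -460 + (-⅔ - ⅙) = -460 - ⅚ = -2765/6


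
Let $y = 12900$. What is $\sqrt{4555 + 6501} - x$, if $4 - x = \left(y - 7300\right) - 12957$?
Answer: $-7361 + 4 \sqrt{691} \approx -7255.9$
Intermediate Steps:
$x = 7361$ ($x = 4 - \left(\left(12900 - 7300\right) - 12957\right) = 4 - \left(5600 - 12957\right) = 4 - -7357 = 4 + 7357 = 7361$)
$\sqrt{4555 + 6501} - x = \sqrt{4555 + 6501} - 7361 = \sqrt{11056} - 7361 = 4 \sqrt{691} - 7361 = -7361 + 4 \sqrt{691}$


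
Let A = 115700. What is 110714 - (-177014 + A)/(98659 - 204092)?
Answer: 11672847848/105433 ≈ 1.1071e+5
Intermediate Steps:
110714 - (-177014 + A)/(98659 - 204092) = 110714 - (-177014 + 115700)/(98659 - 204092) = 110714 - (-61314)/(-105433) = 110714 - (-61314)*(-1)/105433 = 110714 - 1*61314/105433 = 110714 - 61314/105433 = 11672847848/105433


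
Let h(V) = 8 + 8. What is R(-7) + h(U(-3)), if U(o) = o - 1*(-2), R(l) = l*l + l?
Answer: 58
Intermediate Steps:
R(l) = l + l² (R(l) = l² + l = l + l²)
U(o) = 2 + o (U(o) = o + 2 = 2 + o)
h(V) = 16
R(-7) + h(U(-3)) = -7*(1 - 7) + 16 = -7*(-6) + 16 = 42 + 16 = 58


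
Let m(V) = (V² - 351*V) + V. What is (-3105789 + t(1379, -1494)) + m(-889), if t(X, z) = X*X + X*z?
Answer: -2162903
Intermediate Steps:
t(X, z) = X² + X*z
m(V) = V² - 350*V
(-3105789 + t(1379, -1494)) + m(-889) = (-3105789 + 1379*(1379 - 1494)) - 889*(-350 - 889) = (-3105789 + 1379*(-115)) - 889*(-1239) = (-3105789 - 158585) + 1101471 = -3264374 + 1101471 = -2162903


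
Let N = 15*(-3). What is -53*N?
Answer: 2385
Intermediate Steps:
N = -45
-53*N = -53*(-45) = 2385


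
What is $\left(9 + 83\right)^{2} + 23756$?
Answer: $32220$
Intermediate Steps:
$\left(9 + 83\right)^{2} + 23756 = 92^{2} + 23756 = 8464 + 23756 = 32220$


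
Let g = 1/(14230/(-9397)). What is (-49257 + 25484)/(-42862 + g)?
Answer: 338289790/609935657 ≈ 0.55463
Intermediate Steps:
g = -9397/14230 (g = 1/(14230*(-1/9397)) = 1/(-14230/9397) = -9397/14230 ≈ -0.66037)
(-49257 + 25484)/(-42862 + g) = (-49257 + 25484)/(-42862 - 9397/14230) = -23773/(-609935657/14230) = -23773*(-14230/609935657) = 338289790/609935657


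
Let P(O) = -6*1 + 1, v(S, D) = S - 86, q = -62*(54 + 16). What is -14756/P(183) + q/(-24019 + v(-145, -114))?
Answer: 7157094/2425 ≈ 2951.4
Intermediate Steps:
q = -4340 (q = -62*70 = -4340)
v(S, D) = -86 + S
P(O) = -5 (P(O) = -6 + 1 = -5)
-14756/P(183) + q/(-24019 + v(-145, -114)) = -14756/(-5) - 4340/(-24019 + (-86 - 145)) = -14756*(-⅕) - 4340/(-24019 - 231) = 14756/5 - 4340/(-24250) = 14756/5 - 4340*(-1/24250) = 14756/5 + 434/2425 = 7157094/2425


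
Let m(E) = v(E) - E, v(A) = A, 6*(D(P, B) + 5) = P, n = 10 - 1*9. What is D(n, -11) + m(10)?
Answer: -29/6 ≈ -4.8333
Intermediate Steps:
n = 1 (n = 10 - 9 = 1)
D(P, B) = -5 + P/6
m(E) = 0 (m(E) = E - E = 0)
D(n, -11) + m(10) = (-5 + (⅙)*1) + 0 = (-5 + ⅙) + 0 = -29/6 + 0 = -29/6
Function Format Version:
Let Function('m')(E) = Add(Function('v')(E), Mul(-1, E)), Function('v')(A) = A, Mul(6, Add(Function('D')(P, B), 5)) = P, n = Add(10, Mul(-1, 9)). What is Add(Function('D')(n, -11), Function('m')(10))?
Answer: Rational(-29, 6) ≈ -4.8333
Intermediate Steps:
n = 1 (n = Add(10, -9) = 1)
Function('D')(P, B) = Add(-5, Mul(Rational(1, 6), P))
Function('m')(E) = 0 (Function('m')(E) = Add(E, Mul(-1, E)) = 0)
Add(Function('D')(n, -11), Function('m')(10)) = Add(Add(-5, Mul(Rational(1, 6), 1)), 0) = Add(Add(-5, Rational(1, 6)), 0) = Add(Rational(-29, 6), 0) = Rational(-29, 6)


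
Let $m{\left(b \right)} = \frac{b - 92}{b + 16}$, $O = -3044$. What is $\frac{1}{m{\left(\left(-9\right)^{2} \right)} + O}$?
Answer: $- \frac{97}{295279} \approx -0.0003285$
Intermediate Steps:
$m{\left(b \right)} = \frac{-92 + b}{16 + b}$
$\frac{1}{m{\left(\left(-9\right)^{2} \right)} + O} = \frac{1}{\frac{-92 + \left(-9\right)^{2}}{16 + \left(-9\right)^{2}} - 3044} = \frac{1}{\frac{-92 + 81}{16 + 81} - 3044} = \frac{1}{\frac{1}{97} \left(-11\right) - 3044} = \frac{1}{- \frac{11}{97} - 3044} = \frac{1}{- \frac{295279}{97}} = - \frac{97}{295279}$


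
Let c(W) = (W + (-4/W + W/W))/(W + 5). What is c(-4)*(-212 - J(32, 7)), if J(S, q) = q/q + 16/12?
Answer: 1286/3 ≈ 428.67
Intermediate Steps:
J(S, q) = 7/3 (J(S, q) = 1 + 16*(1/12) = 1 + 4/3 = 7/3)
c(W) = (1 + W - 4/W)/(5 + W) (c(W) = (W + (-4/W + 1))/(5 + W) = (W + (1 - 4/W))/(5 + W) = (1 + W - 4/W)/(5 + W))
c(-4)*(-212 - J(32, 7)) = ((-4 - 4 + (-4)²)/((-4)*(5 - 4)))*(-212 - 1*7/3) = (-¼*(-4 - 4 + 16)/1)*(-212 - 7/3) = -¼*1*8*(-643/3) = -2*(-643/3) = 1286/3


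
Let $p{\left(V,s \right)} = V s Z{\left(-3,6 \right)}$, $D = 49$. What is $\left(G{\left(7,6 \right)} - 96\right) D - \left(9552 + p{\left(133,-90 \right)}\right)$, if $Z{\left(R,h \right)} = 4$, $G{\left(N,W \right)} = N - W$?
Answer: $33673$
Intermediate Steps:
$p{\left(V,s \right)} = 4 V s$ ($p{\left(V,s \right)} = V s 4 = 4 V s$)
$\left(G{\left(7,6 \right)} - 96\right) D - \left(9552 + p{\left(133,-90 \right)}\right) = \left(\left(7 - 6\right) - 96\right) 49 - \left(9552 + 4 \cdot 133 \left(-90\right)\right) = \left(\left(7 - 6\right) - 96\right) 49 - \left(9552 - 47880\right) = \left(1 - 96\right) 49 - -38328 = \left(-95\right) 49 + 38328 = -4655 + 38328 = 33673$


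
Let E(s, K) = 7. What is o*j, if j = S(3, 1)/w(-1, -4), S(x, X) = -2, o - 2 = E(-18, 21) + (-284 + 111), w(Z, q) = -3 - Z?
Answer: -164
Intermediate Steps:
o = -164 (o = 2 + (7 + (-284 + 111)) = 2 + (7 - 173) = 2 - 166 = -164)
j = 1 (j = -2/(-3 - 1*(-1)) = -2/(-3 + 1) = -2/(-2) = -2*(-½) = 1)
o*j = -164*1 = -164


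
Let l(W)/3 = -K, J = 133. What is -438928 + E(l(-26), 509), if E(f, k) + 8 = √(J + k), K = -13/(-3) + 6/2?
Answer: -438936 + √642 ≈ -4.3891e+5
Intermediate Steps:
K = 22/3 (K = -13*(-⅓) + 6*(½) = 13/3 + 3 = 22/3 ≈ 7.3333)
l(W) = -22 (l(W) = 3*(-1*22/3) = 3*(-22/3) = -22)
E(f, k) = -8 + √(133 + k)
-438928 + E(l(-26), 509) = -438928 + (-8 + √(133 + 509)) = -438928 + (-8 + √642) = -438936 + √642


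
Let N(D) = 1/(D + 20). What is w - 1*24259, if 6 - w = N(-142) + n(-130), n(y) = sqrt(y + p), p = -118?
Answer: -2958865/122 - 2*I*sqrt(62) ≈ -24253.0 - 15.748*I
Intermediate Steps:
N(D) = 1/(20 + D)
n(y) = sqrt(-118 + y) (n(y) = sqrt(y - 118) = sqrt(-118 + y))
w = 733/122 - 2*I*sqrt(62) (w = 6 - (1/(20 - 142) + sqrt(-118 - 130)) = 6 - (1/(-122) + sqrt(-248)) = 6 - (-1/122 + 2*I*sqrt(62)) = 6 + (1/122 - 2*I*sqrt(62)) = 733/122 - 2*I*sqrt(62) ≈ 6.0082 - 15.748*I)
w - 1*24259 = (733/122 - 2*I*sqrt(62)) - 1*24259 = (733/122 - 2*I*sqrt(62)) - 24259 = -2958865/122 - 2*I*sqrt(62)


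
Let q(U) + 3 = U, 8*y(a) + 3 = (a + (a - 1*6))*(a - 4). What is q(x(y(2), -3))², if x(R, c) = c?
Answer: 36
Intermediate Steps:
y(a) = -3/8 + (-6 + 2*a)*(-4 + a)/8 (y(a) = -3/8 + ((a + (a - 1*6))*(a - 4))/8 = -3/8 + ((a + (a - 6))*(-4 + a))/8 = -3/8 + ((a + (-6 + a))*(-4 + a))/8 = -3/8 + ((-6 + 2*a)*(-4 + a))/8 = -3/8 + (-6 + 2*a)*(-4 + a)/8)
q(U) = -3 + U
q(x(y(2), -3))² = (-3 - 3)² = (-6)² = 36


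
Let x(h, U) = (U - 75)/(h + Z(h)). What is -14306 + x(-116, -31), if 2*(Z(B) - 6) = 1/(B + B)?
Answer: -730143362/51041 ≈ -14305.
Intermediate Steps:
Z(B) = 6 + 1/(4*B) (Z(B) = 6 + 1/(2*(B + B)) = 6 + 1/(2*((2*B))) = 6 + (1/(2*B))/2 = 6 + 1/(4*B))
x(h, U) = (-75 + U)/(6 + h + 1/(4*h)) (x(h, U) = (U - 75)/(h + (6 + 1/(4*h))) = (-75 + U)/(6 + h + 1/(4*h)))
-14306 + x(-116, -31) = -14306 + 4*(-116)*(-75 - 31)/(1 + 4*(-116)² + 24*(-116)) = -14306 + 4*(-116)*(-106)/(1 + 4*13456 - 2784) = -14306 + 4*(-116)*(-106)/(1 + 53824 - 2784) = -14306 + 4*(-116)*(-106)/51041 = -14306 + 4*(-116)*(1/51041)*(-106) = -14306 + 49184/51041 = -730143362/51041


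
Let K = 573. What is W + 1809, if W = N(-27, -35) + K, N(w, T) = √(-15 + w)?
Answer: 2382 + I*√42 ≈ 2382.0 + 6.4807*I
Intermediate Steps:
W = 573 + I*√42 (W = √(-15 - 27) + 573 = √(-42) + 573 = I*√42 + 573 = 573 + I*√42 ≈ 573.0 + 6.4807*I)
W + 1809 = (573 + I*√42) + 1809 = 2382 + I*√42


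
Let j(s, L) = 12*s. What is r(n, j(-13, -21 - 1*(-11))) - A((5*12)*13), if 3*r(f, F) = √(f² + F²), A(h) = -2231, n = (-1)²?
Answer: 2231 + √24337/3 ≈ 2283.0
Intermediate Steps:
n = 1
r(f, F) = √(F² + f²)/3 (r(f, F) = √(f² + F²)/3 = √(F² + f²)/3)
r(n, j(-13, -21 - 1*(-11))) - A((5*12)*13) = √((12*(-13))² + 1²)/3 - 1*(-2231) = √((-156)² + 1)/3 + 2231 = √(24336 + 1)/3 + 2231 = √24337/3 + 2231 = 2231 + √24337/3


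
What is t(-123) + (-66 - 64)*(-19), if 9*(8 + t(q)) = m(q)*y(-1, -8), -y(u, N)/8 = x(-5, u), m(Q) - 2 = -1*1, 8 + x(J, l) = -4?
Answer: 7418/3 ≈ 2472.7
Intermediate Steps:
x(J, l) = -12 (x(J, l) = -8 - 4 = -12)
m(Q) = 1 (m(Q) = 2 - 1*1 = 2 - 1 = 1)
y(u, N) = 96 (y(u, N) = -8*(-12) = 96)
t(q) = 8/3 (t(q) = -8 + (1*96)/9 = -8 + (⅑)*96 = -8 + 32/3 = 8/3)
t(-123) + (-66 - 64)*(-19) = 8/3 + (-66 - 64)*(-19) = 8/3 - 130*(-19) = 8/3 + 2470 = 7418/3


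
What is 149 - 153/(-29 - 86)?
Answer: 17288/115 ≈ 150.33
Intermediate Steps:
149 - 153/(-29 - 86) = 149 - 153/(-115) = 149 - 153*(-1/115) = 149 + 153/115 = 17288/115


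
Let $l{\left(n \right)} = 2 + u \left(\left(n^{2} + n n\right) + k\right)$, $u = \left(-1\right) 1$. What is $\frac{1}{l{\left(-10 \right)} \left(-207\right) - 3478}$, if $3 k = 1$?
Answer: $\frac{1}{37577} \approx 2.6612 \cdot 10^{-5}$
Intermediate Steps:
$k = \frac{1}{3}$ ($k = \frac{1}{3} \cdot 1 = \frac{1}{3} \approx 0.33333$)
$u = -1$
$l{\left(n \right)} = \frac{5}{3} - 2 n^{2}$ ($l{\left(n \right)} = 2 - \left(\left(n^{2} + n n\right) + \frac{1}{3}\right) = 2 - \left(\left(n^{2} + n^{2}\right) + \frac{1}{3}\right) = 2 - \left(2 n^{2} + \frac{1}{3}\right) = 2 - \left(\frac{1}{3} + 2 n^{2}\right) = \frac{5}{3} - 2 n^{2}$)
$\frac{1}{l{\left(-10 \right)} \left(-207\right) - 3478} = \frac{1}{\left(\frac{5}{3} - 2 \left(-10\right)^{2}\right) \left(-207\right) - 3478} = \frac{1}{\left(\frac{5}{3} - 200\right) \left(-207\right) - 3478} = \frac{1}{\left(- \frac{595}{3}\right) \left(-207\right) - 3478} = \frac{1}{41055 - 3478} = \frac{1}{37577}$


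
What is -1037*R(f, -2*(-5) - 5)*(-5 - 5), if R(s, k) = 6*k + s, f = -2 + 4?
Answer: 331840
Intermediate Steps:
f = 2
R(s, k) = s + 6*k
-1037*R(f, -2*(-5) - 5)*(-5 - 5) = -1037*(2 + 6*(-2*(-5) - 5))*(-5 - 5) = -1037*(2 + 6*(10 - 5))*(-10) = -1037*(2 + 6*5)*(-10) = -1037*(2 + 30)*(-10) = -33184*(-10) = -1037*(-320) = 331840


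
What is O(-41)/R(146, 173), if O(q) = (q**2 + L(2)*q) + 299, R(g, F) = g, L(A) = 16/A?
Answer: 826/73 ≈ 11.315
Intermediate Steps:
O(q) = 299 + q**2 + 8*q (O(q) = (q**2 + (16/2)*q) + 299 = (q**2 + (16*(1/2))*q) + 299 = (q**2 + 8*q) + 299 = 299 + q**2 + 8*q)
O(-41)/R(146, 173) = (299 + (-41)**2 + 8*(-41))/146 = (299 + 1681 - 328)*(1/146) = 1652*(1/146) = 826/73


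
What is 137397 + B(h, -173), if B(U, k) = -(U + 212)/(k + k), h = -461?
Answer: 47539113/346 ≈ 1.3740e+5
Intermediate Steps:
B(U, k) = -(212 + U)/(2*k)
137397 + B(h, -173) = 137397 + (1/2)*(-212 - 1*(-461))/(-173) = 137397 + (1/2)*(-1/173)*(-212 + 461) = 137397 + (1/2)*(-1/173)*249 = 137397 - 249/346 = 47539113/346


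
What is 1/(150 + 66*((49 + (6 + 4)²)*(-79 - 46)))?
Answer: -1/1229100 ≈ -8.1360e-7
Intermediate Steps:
1/(150 + 66*((49 + (6 + 4)²)*(-79 - 46))) = 1/(150 + 66*((49 + 10²)*(-125))) = 1/(150 + 66*((49 + 100)*(-125))) = 1/(150 + 66*(149*(-125))) = 1/(150 + 66*(-18625)) = 1/(150 - 1229250) = 1/(-1229100) = -1/1229100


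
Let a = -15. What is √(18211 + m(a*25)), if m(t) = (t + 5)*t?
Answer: √156961 ≈ 396.18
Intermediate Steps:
m(t) = t*(5 + t) (m(t) = (5 + t)*t = t*(5 + t))
√(18211 + m(a*25)) = √(18211 + (-15*25)*(5 - 15*25)) = √(18211 - 375*(5 - 375)) = √(18211 - 375*(-370)) = √(18211 + 138750) = √156961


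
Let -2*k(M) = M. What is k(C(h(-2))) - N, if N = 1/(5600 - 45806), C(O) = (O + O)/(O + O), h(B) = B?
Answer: -10051/20103 ≈ -0.49998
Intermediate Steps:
C(O) = 1 (C(O) = (2*O)/((2*O)) = (2*O)*(1/(2*O)) = 1)
k(M) = -M/2
N = -1/40206 (N = 1/(-40206) = -1/40206 ≈ -2.4872e-5)
k(C(h(-2))) - N = -½*1 - 1*(-1/40206) = -½ + 1/40206 = -10051/20103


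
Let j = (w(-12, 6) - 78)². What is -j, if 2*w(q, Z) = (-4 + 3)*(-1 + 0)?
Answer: -24025/4 ≈ -6006.3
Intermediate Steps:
w(q, Z) = ½ (w(q, Z) = ((-4 + 3)*(-1 + 0))/2 = (-1*(-1))/2 = (½)*1 = ½)
j = 24025/4 (j = (½ - 78)² = (-155/2)² = 24025/4 ≈ 6006.3)
-j = -1*24025/4 = -24025/4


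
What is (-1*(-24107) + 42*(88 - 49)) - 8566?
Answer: 17179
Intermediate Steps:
(-1*(-24107) + 42*(88 - 49)) - 8566 = (24107 + 42*39) - 8566 = (24107 + 1638) - 8566 = 25745 - 8566 = 17179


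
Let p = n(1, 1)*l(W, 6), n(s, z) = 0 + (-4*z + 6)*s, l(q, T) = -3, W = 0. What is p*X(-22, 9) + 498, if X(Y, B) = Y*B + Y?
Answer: 1818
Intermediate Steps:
X(Y, B) = Y + B*Y (X(Y, B) = B*Y + Y = Y + B*Y)
n(s, z) = s*(6 - 4*z) (n(s, z) = 0 + (6 - 4*z)*s = 0 + s*(6 - 4*z) = s*(6 - 4*z))
p = -6 (p = (2*1*(3 - 2*1))*(-3) = (2*1*(3 - 2))*(-3) = (2*1*1)*(-3) = 2*(-3) = -6)
p*X(-22, 9) + 498 = -(-132)*(1 + 9) + 498 = -(-132)*10 + 498 = -6*(-220) + 498 = 1320 + 498 = 1818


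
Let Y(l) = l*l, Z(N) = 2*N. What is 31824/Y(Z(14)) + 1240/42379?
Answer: 84352591/2076571 ≈ 40.621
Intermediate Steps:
Y(l) = l²
31824/Y(Z(14)) + 1240/42379 = 31824/((2*14)²) + 1240/42379 = 31824/(28²) + 1240*(1/42379) = 31824/784 + 1240/42379 = 31824*(1/784) + 1240/42379 = 1989/49 + 1240/42379 = 84352591/2076571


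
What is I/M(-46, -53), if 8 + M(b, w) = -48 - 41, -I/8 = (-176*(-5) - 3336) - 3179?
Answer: -45080/97 ≈ -464.74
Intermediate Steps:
I = 45080 (I = -8*((-176*(-5) - 3336) - 3179) = -8*((880 - 3336) - 3179) = -8*(-2456 - 3179) = -8*(-5635) = 45080)
M(b, w) = -97 (M(b, w) = -8 + (-48 - 41) = -8 - 89 = -97)
I/M(-46, -53) = 45080/(-97) = 45080*(-1/97) = -45080/97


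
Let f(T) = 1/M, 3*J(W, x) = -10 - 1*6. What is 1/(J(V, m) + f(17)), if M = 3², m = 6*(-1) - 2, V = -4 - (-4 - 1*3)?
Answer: -9/47 ≈ -0.19149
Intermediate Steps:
V = 3 (V = -4 - (-4 - 3) = -4 - 1*(-7) = -4 + 7 = 3)
m = -8 (m = -6 - 2 = -8)
J(W, x) = -16/3 (J(W, x) = (-10 - 1*6)/3 = (-10 - 6)/3 = (⅓)*(-16) = -16/3)
M = 9
f(T) = ⅑ (f(T) = 1/9 = ⅑)
1/(J(V, m) + f(17)) = 1/(-16/3 + ⅑) = 1/(-47/9) = -9/47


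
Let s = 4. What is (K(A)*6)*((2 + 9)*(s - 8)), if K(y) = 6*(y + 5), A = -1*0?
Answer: -7920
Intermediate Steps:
A = 0
K(y) = 30 + 6*y (K(y) = 6*(5 + y) = 30 + 6*y)
(K(A)*6)*((2 + 9)*(s - 8)) = ((30 + 6*0)*6)*((2 + 9)*(4 - 8)) = ((30 + 0)*6)*(11*(-4)) = (30*6)*(-44) = 180*(-44) = -7920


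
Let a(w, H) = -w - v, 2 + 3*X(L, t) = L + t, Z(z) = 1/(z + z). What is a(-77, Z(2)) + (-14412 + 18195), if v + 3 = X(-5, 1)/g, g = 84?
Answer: 162247/42 ≈ 3863.0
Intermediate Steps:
Z(z) = 1/(2*z)
X(L, t) = -⅔ + L/3 + t/3 (X(L, t) = -⅔ + (L + t)/3 = -⅔ + (L/3 + t/3) = -⅔ + L/3 + t/3)
v = -127/42 (v = -3 + (-⅔ + (⅓)*(-5) + (⅓)*1)/84 = -3 + (-⅔ - 5/3 + ⅓)*(1/84) = -3 - 2*1/84 = -3 - 1/42 = -127/42 ≈ -3.0238)
a(w, H) = 127/42 - w (a(w, H) = -w - 1*(-127/42) = -w + 127/42 = 127/42 - w)
a(-77, Z(2)) + (-14412 + 18195) = (127/42 - 1*(-77)) + (-14412 + 18195) = (127/42 + 77) + 3783 = 3361/42 + 3783 = 162247/42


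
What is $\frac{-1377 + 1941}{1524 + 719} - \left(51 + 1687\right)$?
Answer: $- \frac{3897770}{2243} \approx -1737.7$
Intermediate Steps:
$\frac{-1377 + 1941}{1524 + 719} - \left(51 + 1687\right) = \frac{564}{2243} - 1738 = - \frac{3897770}{2243}$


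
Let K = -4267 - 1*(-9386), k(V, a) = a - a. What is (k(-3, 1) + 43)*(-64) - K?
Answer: -7871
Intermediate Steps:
k(V, a) = 0
K = 5119 (K = -4267 + 9386 = 5119)
(k(-3, 1) + 43)*(-64) - K = (0 + 43)*(-64) - 1*5119 = 43*(-64) - 5119 = -2752 - 5119 = -7871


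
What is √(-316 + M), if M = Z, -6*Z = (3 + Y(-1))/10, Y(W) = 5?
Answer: I*√71130/15 ≈ 17.78*I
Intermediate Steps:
Z = -2/15 (Z = -(3 + 5)/(6*10) = -4/(3*10) = -⅙*⅘ = -2/15 ≈ -0.13333)
M = -2/15 ≈ -0.13333
√(-316 + M) = √(-316 - 2/15) = √(-4742/15) = I*√71130/15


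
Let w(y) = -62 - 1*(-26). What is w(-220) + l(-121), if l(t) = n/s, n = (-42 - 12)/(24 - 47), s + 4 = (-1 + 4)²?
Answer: -4086/115 ≈ -35.530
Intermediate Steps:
s = 5 (s = -4 + (-1 + 4)² = -4 + 3² = -4 + 9 = 5)
n = 54/23 (n = -54/(-23) = -54*(-1/23) = 54/23 ≈ 2.3478)
w(y) = -36 (w(y) = -62 + 26 = -36)
l(t) = 54/115 (l(t) = (54/23)/5 = (54/23)*(⅕) = 54/115)
w(-220) + l(-121) = -36 + 54/115 = -4086/115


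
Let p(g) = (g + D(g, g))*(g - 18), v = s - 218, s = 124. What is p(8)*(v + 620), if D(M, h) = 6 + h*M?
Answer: -410280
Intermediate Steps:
v = -94 (v = 124 - 218 = -94)
D(M, h) = 6 + M*h
p(g) = (-18 + g)*(6 + g + g²) (p(g) = (g + (6 + g*g))*(g - 18) = (g + (6 + g²))*(-18 + g) = (6 + g + g²)*(-18 + g) = (-18 + g)*(6 + g + g²))
p(8)*(v + 620) = (-108 + 8³ - 17*8² - 12*8)*(-94 + 620) = (-108 + 512 - 17*64 - 96)*526 = (-108 + 512 - 1088 - 96)*526 = -780*526 = -410280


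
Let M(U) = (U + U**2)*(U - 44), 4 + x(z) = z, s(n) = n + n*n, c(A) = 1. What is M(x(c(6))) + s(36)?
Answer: 1050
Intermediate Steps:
s(n) = n + n**2
x(z) = -4 + z
M(U) = (-44 + U)*(U + U**2) (M(U) = (U + U**2)*(-44 + U) = (-44 + U)*(U + U**2))
M(x(c(6))) + s(36) = (-4 + 1)*(-44 + (-4 + 1)**2 - 43*(-4 + 1)) + 36*(1 + 36) = -3*(-44 + (-3)**2 - 43*(-3)) + 36*37 = -3*(-44 + 9 + 129) + 1332 = -3*94 + 1332 = -282 + 1332 = 1050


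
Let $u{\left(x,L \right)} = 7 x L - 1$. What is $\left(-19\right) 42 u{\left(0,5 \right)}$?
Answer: $798$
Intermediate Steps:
$u{\left(x,L \right)} = -1 + 7 L x$ ($u{\left(x,L \right)} = 7 L x - 1 = -1 + 7 L x$)
$\left(-19\right) 42 u{\left(0,5 \right)} = \left(-19\right) 42 \left(-1 + 7 \cdot 5 \cdot 0\right) = - 798 \left(-1 + 0\right) = \left(-798\right) \left(-1\right) = 798$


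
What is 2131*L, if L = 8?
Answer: 17048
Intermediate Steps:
2131*L = 2131*8 = 17048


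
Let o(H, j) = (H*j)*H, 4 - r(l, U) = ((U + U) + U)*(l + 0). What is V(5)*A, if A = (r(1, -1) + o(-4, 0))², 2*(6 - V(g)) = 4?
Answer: 196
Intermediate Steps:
r(l, U) = 4 - 3*U*l (r(l, U) = 4 - ((U + U) + U)*(l + 0) = 4 - (2*U + U)*l = 4 - 3*U*l)
V(g) = 4 (V(g) = 6 - ½*4 = 6 - 2 = 4)
o(H, j) = j*H²
A = 49 (A = ((4 - 3*(-1)*1) + 0*(-4)²)² = ((4 + 3) + 0*16)² = (7 + 0)² = 7² = 49)
V(5)*A = 4*49 = 196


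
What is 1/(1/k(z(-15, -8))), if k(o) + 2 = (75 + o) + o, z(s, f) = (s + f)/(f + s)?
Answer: 75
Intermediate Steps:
z(s, f) = 1 (z(s, f) = (f + s)/(f + s) = 1)
k(o) = 73 + 2*o (k(o) = -2 + ((75 + o) + o) = -2 + (75 + 2*o) = 73 + 2*o)
1/(1/k(z(-15, -8))) = 1/(1/(73 + 2*1)) = 1/(1/(73 + 2)) = 1/(1/75) = 75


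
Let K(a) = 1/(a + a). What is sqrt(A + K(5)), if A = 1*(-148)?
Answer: I*sqrt(14790)/10 ≈ 12.161*I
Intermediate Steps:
A = -148
K(a) = 1/(2*a)
sqrt(A + K(5)) = sqrt(-148 + (1/2)/5) = sqrt(-148 + (1/2)*(1/5)) = sqrt(-148 + 1/10) = sqrt(-1479/10) = I*sqrt(14790)/10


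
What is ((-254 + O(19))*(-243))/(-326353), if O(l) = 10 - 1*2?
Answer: -59778/326353 ≈ -0.18317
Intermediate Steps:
O(l) = 8 (O(l) = 10 - 2 = 8)
((-254 + O(19))*(-243))/(-326353) = ((-254 + 8)*(-243))/(-326353) = -246*(-243)*(-1/326353) = 59778*(-1/326353) = -59778/326353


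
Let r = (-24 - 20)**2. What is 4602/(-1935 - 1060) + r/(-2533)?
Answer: -17455186/7586335 ≈ -2.3009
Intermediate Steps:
r = 1936 (r = (-44)**2 = 1936)
4602/(-1935 - 1060) + r/(-2533) = 4602/(-1935 - 1060) + 1936/(-2533) = 4602/(-2995) + 1936*(-1/2533) = 4602*(-1/2995) - 1936/2533 = -4602/2995 - 1936/2533 = -17455186/7586335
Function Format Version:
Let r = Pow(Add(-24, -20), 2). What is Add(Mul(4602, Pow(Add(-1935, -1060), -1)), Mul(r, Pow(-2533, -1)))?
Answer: Rational(-17455186, 7586335) ≈ -2.3009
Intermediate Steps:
r = 1936 (r = Pow(-44, 2) = 1936)
Add(Mul(4602, Pow(Add(-1935, -1060), -1)), Mul(r, Pow(-2533, -1))) = Add(Mul(4602, Pow(Add(-1935, -1060), -1)), Mul(1936, Pow(-2533, -1))) = Add(Mul(4602, Pow(-2995, -1)), Mul(1936, Rational(-1, 2533))) = Add(Mul(4602, Rational(-1, 2995)), Rational(-1936, 2533)) = Add(Rational(-4602, 2995), Rational(-1936, 2533)) = Rational(-17455186, 7586335)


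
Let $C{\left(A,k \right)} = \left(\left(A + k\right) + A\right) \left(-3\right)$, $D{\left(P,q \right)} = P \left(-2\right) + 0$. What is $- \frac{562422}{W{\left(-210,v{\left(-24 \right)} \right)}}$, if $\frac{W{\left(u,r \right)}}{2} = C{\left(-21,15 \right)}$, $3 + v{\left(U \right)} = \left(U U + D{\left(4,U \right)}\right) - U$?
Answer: $- \frac{93737}{27} \approx -3471.7$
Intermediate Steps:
$D{\left(P,q \right)} = - 2 P$ ($D{\left(P,q \right)} = - 2 P + 0 = - 2 P$)
$C{\left(A,k \right)} = - 6 A - 3 k$ ($C{\left(A,k \right)} = \left(k + 2 A\right) \left(-3\right) = - 6 A - 3 k$)
$v{\left(U \right)} = -11 + U^{2} - U$ ($v{\left(U \right)} = -3 - \left(8 + U - U U\right) = -3 - \left(8 + U - U^{2}\right) = -11 + U^{2} - U$)
$W{\left(u,r \right)} = 162$ ($W{\left(u,r \right)} = 2 \left(\left(-6\right) \left(-21\right) - 45\right) = 2 \left(126 - 45\right) = 2 \cdot 81 = 162$)
$- \frac{562422}{W{\left(-210,v{\left(-24 \right)} \right)}} = - \frac{562422}{162} = \left(-562422\right) \frac{1}{162} = - \frac{93737}{27}$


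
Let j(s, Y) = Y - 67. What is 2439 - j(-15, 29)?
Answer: 2477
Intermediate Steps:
j(s, Y) = -67 + Y
2439 - j(-15, 29) = 2439 - (-67 + 29) = 2439 - 1*(-38) = 2439 + 38 = 2477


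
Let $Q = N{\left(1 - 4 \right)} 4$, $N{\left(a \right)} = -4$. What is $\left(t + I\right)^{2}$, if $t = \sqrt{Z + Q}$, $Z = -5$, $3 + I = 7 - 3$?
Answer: $\left(1 + i \sqrt{21}\right)^{2} \approx -20.0 + 9.1651 i$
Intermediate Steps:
$I = 1$ ($I = -3 + \left(7 - 3\right) = -3 + 4 = 1$)
$Q = -16$ ($Q = \left(-4\right) 4 = -16$)
$t = i \sqrt{21}$ ($t = \sqrt{-5 - 16} = \sqrt{-21} = i \sqrt{21} \approx 4.5826 i$)
$\left(t + I\right)^{2} = \left(i \sqrt{21} + 1\right)^{2} = \left(1 + i \sqrt{21}\right)^{2}$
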